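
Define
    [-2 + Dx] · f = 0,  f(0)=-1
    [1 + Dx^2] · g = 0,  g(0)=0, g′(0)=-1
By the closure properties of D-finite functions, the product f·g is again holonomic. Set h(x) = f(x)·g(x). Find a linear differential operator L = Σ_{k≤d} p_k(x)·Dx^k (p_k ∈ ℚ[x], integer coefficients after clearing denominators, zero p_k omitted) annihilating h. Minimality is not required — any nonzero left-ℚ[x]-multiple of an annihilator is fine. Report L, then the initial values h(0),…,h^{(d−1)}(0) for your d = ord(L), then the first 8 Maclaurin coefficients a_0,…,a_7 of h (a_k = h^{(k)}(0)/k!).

f: a_k = -1, -2, -2, -4/3, -2/3, -4/15, -4/45, -8/315, …
g: a_k = 0, -1, 0, 1/6, 0, -1/120, 0, 1/5040, …
f·g: L₀ = L_f ⊗_s L_g, ord ≤ 1·2.
L = 5 - 4·Dx + Dx^2  (order 2).
h: a_k = 0, 1, 2, 11/6, 1, 41/120, 11/180, -29/5040, …
ICs: h(0) = 0, h′(0) = 1.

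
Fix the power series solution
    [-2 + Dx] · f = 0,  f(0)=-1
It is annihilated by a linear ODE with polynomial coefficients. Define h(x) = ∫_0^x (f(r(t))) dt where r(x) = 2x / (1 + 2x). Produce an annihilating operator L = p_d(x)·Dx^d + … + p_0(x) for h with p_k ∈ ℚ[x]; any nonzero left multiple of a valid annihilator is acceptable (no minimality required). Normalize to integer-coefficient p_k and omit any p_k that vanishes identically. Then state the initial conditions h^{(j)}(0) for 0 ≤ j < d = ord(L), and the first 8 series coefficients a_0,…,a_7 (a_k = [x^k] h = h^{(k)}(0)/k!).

f: a_k = -1, -2, -2, -4/3, -2/3, -4/15, -4/45, -8/315, …
Change of var in L_f (x↦r) gives L₀.
h=∫h₀ ⇒ L = L₀·Dx.
L = -4·Dx + (1 + 4·x + 4·x^2)·Dx^2  (order 2).
h: a_k = 0, -1, -2, 0, 4/3, -32/15, 32/15, -256/315, …
ICs: h(0) = 0, h′(0) = -1.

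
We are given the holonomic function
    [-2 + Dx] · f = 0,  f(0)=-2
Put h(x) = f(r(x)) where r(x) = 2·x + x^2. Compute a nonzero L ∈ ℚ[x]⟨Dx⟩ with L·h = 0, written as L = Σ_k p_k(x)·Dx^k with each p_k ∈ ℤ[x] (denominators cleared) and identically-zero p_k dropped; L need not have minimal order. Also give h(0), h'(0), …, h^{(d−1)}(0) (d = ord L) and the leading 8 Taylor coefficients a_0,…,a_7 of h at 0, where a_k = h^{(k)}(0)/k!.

f: a_k = -2, -4, -4, -8/3, -4/3, -8/15, -8/45, -16/315, …
Substitute x→r, Dx→(1/r')Dx; clear ⇒ L₀.
L = (-4 - 4·x) + Dx  (order 1).
h: a_k = -2, -8, -20, -112/3, -172/3, -1136/15, -3992/45, -5920/63, …
ICs: h(0) = -2.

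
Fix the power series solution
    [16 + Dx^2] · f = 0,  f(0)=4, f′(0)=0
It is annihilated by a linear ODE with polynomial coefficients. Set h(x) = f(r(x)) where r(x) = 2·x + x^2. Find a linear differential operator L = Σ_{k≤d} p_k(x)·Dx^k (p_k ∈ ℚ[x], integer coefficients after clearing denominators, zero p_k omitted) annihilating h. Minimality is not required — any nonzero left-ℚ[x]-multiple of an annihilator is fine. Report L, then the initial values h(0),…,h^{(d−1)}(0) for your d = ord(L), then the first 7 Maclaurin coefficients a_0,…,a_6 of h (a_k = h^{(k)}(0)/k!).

L = (64 + 192·x + 192·x^2 + 64·x^3) - Dx + (1 + x)·Dx^2  (order 2).
h: a_k = 4, 0, -128, -128, 1952/3, 4096/3, -19456/45, …
ICs: h(0) = 4, h′(0) = 0.

f: a_k = 4, 0, -32, 0, 128/3, 0, -1024/45, …
f∘r: x↦r, Dx↦Dx/r' in L_f ⇒ L₀.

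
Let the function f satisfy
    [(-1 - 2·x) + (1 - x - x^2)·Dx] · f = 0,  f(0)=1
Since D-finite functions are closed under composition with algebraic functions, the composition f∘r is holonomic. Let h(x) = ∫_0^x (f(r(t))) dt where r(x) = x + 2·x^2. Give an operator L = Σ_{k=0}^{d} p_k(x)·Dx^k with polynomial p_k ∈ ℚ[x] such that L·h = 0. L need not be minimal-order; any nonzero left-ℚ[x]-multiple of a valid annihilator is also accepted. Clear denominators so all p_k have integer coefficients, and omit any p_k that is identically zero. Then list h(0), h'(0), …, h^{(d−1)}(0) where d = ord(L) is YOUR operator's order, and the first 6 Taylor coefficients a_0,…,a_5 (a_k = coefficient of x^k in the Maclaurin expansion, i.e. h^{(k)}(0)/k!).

f: a_k = 1, 1, 2, 3, 5, 8, …
Change of var in L_f (x↦r) gives L₀.
Integrate: L := L₀·Dx.
L = (1 + 6·x + 12·x^2 + 16·x^3)·Dx + (-1 + x + 3·x^2 + 4·x^3 + 4·x^4)·Dx^2  (order 2).
h: a_k = 0, 1, 1/2, 4/3, 11/4, 31/5, …
ICs: h(0) = 0, h′(0) = 1.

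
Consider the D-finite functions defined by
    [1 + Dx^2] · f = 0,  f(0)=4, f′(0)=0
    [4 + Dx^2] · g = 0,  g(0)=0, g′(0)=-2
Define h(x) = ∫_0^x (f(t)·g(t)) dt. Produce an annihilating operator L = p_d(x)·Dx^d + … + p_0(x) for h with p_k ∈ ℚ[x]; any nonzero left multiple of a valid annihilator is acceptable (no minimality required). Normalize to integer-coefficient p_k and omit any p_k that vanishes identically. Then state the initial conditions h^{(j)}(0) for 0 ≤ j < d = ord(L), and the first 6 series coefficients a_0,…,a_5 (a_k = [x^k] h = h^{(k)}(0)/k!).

f: a_k = 4, 0, -2, 0, 1/6, 0, …
g: a_k = 0, -2, 0, 4/3, 0, -4/15, …
h₀=f·g: eliminate ⇒ L₀, order ≤ 2·2.
h=∫h₀ ⇒ L = L₀·Dx.
L = 9·Dx + 10·Dx^3 + Dx^5  (order 5).
h: a_k = 0, 0, -4, 0, 7/3, 0, …
ICs: h(0) = 0, h′(0) = 0, h′′(0) = -8, h′′′(0) = 0, h′′′′(0) = 56.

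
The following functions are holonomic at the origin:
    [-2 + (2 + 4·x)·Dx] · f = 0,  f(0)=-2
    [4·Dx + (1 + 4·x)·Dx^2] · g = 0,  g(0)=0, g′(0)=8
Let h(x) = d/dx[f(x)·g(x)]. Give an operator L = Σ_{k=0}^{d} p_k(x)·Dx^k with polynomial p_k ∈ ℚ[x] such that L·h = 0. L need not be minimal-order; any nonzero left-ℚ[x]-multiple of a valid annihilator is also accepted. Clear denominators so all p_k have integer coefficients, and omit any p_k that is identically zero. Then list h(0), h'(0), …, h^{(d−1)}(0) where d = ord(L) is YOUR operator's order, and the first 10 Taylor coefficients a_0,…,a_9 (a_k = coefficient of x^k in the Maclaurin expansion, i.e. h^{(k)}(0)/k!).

L = (-11 - 8·x + 16·x^2) + (-14 - 36·x + 48·x^2 + 128·x^3)·Dx + (-1 - 4·x + 12·x^2 + 64·x^3 + 64·x^4)·Dx^2  (order 2).
h: a_k = -16, 32, -136, 1760/3, -7418/3, 51204/5, -209709/5, 5969912/35, -38670077/56, 702386297/252, …
ICs: h(0) = -16, h′(0) = 32.

f: a_k = -2, -2, 1, -1, 5/4, -7/4, 21/8, -33/8, 429/64, -715/64, …
g: a_k = 0, 8, -16, 128/3, -128, 2048/5, -4096/3, 32768/7, -16384, 524288/9, …
L₀ := L_f ⊗_s L_g (sym. prod.), ord ≤ 2.
Differentiate: ansatz ord ≤ ord L₀ ⇒ L.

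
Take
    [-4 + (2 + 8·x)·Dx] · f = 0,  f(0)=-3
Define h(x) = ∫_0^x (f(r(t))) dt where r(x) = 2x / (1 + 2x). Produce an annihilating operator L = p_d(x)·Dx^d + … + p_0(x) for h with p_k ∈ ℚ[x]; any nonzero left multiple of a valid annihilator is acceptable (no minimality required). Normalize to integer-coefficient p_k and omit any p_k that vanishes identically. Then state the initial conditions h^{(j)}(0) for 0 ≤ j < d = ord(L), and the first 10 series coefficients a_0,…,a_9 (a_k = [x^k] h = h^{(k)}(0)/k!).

L = -4·Dx + (1 + 12·x + 20·x^2)·Dx^2  (order 2).
h: a_k = 0, -3, -6, 16, -60, 288, -1632, 72192/7, -70176, 1510400/3, …
ICs: h(0) = 0, h′(0) = -3.

f: a_k = -3, -6, 6, -12, 30, -84, 252, -792, 2574, -8580, …
f∘r: x↦r, Dx↦Dx/r' in L_f ⇒ L₀.
Integrate: L := L₀·Dx.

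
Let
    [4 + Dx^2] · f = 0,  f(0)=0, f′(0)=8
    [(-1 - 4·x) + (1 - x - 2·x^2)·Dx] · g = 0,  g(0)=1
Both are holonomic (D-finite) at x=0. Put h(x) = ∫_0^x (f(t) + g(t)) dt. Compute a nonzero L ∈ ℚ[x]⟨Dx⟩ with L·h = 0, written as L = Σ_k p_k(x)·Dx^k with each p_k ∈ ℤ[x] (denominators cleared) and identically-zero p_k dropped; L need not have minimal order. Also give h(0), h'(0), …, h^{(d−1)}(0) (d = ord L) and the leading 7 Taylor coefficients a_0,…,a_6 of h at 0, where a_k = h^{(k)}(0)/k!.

f: a_k = 0, 8, 0, -16/3, 0, 16/15, 0, …
g: a_k = 1, 1, 3, 5, 11, 21, 43, …
f+g: L₀ = lclm(L_f,L_g), ord ≤ 2+1.
h=∫₀ˣh₀: take L = L₀·Dx.
L = (-68 - 304·x - 200·x^2 - 320·x^3 - 160·x^4 - 128·x^5)·Dx + (20 - 12·x - 24·x^2 - 8·x^3 - 48·x^4 - 96·x^5 - 64·x^6)·Dx^2 + (-17 - 76·x - 50·x^2 - 80·x^3 - 40·x^4 - 32·x^5)·Dx^3 + (5 - 3·x - 6·x^2 - 2·x^3 - 12·x^4 - 24·x^5 - 16·x^6)·Dx^4  (order 4).
h: a_k = 0, 1, 9/2, 1, -1/12, 11/5, 331/90, …
ICs: h(0) = 0, h′(0) = 1, h′′(0) = 9, h′′′(0) = 6.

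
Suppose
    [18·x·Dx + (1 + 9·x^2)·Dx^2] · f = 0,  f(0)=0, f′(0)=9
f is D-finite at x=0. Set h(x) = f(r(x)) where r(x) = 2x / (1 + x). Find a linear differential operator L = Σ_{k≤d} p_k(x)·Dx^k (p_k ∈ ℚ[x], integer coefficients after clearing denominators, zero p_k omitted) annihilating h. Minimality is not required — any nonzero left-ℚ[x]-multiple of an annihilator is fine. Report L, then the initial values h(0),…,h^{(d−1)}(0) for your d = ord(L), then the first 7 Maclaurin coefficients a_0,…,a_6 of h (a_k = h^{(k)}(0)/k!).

f: a_k = 0, 9, 0, -27, 0, 729/5, 0, …
f∘r: x↦r, Dx↦Dx/r' in L_f ⇒ L₀.
L = (2 + 74·x)·Dx + (1 + 2·x + 37·x^2)·Dx^2  (order 2).
h: a_k = 0, 18, -18, -198, 630, 16938/5, -21186, …
ICs: h(0) = 0, h′(0) = 18.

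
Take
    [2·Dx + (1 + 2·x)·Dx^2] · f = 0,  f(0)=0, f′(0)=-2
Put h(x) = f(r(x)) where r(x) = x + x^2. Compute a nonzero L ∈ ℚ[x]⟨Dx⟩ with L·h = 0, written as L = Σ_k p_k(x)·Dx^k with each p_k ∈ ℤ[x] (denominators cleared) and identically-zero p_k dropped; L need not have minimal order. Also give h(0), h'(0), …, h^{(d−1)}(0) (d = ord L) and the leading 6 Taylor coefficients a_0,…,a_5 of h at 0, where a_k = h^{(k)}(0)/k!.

L = (4·x + 4·x^2)·Dx + (1 + 4·x + 6·x^2 + 4·x^3)·Dx^2  (order 2).
h: a_k = 0, -2, 0, 4/3, -2, 8/5, …
ICs: h(0) = 0, h′(0) = -2.

f: a_k = 0, -2, 2, -8/3, 4, -32/5, …
Substitute x→r, Dx→(1/r')Dx; clear ⇒ L₀.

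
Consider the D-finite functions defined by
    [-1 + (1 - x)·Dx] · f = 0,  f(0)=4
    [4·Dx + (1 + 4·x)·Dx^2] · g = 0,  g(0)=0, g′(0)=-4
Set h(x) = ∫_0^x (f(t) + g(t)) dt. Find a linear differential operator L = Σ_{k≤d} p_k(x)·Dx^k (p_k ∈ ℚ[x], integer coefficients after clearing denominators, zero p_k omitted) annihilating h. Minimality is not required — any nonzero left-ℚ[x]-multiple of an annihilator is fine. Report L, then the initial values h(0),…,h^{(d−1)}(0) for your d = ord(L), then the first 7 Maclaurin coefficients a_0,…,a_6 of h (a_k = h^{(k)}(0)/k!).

f: a_k = 4, 4, 4, 4, 4, 4, 4, …
g: a_k = 0, -4, 8, -64/3, 64, -1024/5, 2048/3, …
h₀=f+g: left-lcm gives L₀, ord ≤ 3.
Integrate: L := L₀·Dx.
L = (44 + 16·x)·Dx^2 + (-13 + 56·x + 32·x^2)·Dx^3 + (-3 - 11·x + 6·x^2 + 8·x^3)·Dx^4  (order 4).
h: a_k = 0, 4, 0, 4, -13/3, 68/5, -502/15, …
ICs: h(0) = 0, h′(0) = 4, h′′(0) = 0, h′′′(0) = 24.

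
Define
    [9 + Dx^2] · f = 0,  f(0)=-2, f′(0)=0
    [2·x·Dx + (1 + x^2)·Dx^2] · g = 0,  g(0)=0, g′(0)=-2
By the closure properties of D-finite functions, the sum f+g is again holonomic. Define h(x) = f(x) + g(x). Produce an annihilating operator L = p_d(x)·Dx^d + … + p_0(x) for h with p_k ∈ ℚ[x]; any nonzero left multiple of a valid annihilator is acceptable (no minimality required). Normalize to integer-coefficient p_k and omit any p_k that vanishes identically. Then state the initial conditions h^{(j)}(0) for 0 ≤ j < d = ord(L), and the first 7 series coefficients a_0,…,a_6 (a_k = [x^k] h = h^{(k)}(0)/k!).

f: a_k = -2, 0, 9, 0, -27/4, 0, 81/40, …
g: a_k = 0, -2, 0, 2/3, 0, -2/5, 0, …
Sum ⇒ L₀ = lclm(L_f,L_g) in ℚ(x)⟨Dx⟩.
L = (-54·x + 540·x^3 + 162·x^5)·Dx + (63 + 279·x^2 + 297·x^4 + 81·x^6)·Dx^2 + (-6·x + 60·x^3 + 18·x^5)·Dx^3 + (7 + 31·x^2 + 33·x^4 + 9·x^6)·Dx^4  (order 4).
h: a_k = -2, -2, 9, 2/3, -27/4, -2/5, 81/40, …
ICs: h(0) = -2, h′(0) = -2, h′′(0) = 18, h′′′(0) = 4.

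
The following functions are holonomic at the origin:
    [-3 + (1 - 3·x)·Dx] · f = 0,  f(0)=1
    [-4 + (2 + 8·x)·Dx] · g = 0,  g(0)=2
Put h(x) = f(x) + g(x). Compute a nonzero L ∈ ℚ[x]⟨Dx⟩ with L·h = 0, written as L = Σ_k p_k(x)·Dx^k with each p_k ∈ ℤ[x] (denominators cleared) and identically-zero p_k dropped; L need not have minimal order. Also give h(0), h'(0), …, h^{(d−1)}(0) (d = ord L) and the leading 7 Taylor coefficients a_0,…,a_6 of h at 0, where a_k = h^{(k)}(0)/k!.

f: a_k = 1, 3, 9, 27, 81, 243, 729, …
g: a_k = 2, 4, -4, 8, -20, 56, -168, …
L₀ := lclm(L_f,L_g); ord L₀ ≤ 1+1.
L = (-48 - 108·x) + (22 + 120·x + 324·x^2)·Dx + (-1 - 19·x - 6·x^2 + 216·x^3)·Dx^2  (order 2).
h: a_k = 3, 7, 5, 35, 61, 299, 561, …
ICs: h(0) = 3, h′(0) = 7.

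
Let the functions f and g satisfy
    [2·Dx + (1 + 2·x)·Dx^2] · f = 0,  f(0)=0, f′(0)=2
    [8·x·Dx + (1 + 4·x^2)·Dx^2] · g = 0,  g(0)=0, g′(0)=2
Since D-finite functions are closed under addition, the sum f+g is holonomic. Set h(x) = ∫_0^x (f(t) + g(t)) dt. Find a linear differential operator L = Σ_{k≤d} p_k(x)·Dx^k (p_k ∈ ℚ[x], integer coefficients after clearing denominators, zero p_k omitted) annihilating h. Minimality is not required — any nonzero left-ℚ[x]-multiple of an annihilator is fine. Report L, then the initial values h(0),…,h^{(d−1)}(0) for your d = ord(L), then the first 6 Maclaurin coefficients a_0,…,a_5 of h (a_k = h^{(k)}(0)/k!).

L = (-8 - 48·x + 96·x^2 + 64·x^3)·Dx^2 + (-8 - 16·x + 192·x^3 + 128·x^4)·Dx^3 + (-1 + 2·x + 8·x^2 + 16·x^3 + 48·x^4 + 32·x^5)·Dx^4  (order 4).
h: a_k = 0, 0, 2, -2/3, 0, -4/5, …
ICs: h(0) = 0, h′(0) = 0, h′′(0) = 4, h′′′(0) = -4.

f: a_k = 0, 2, -2, 8/3, -4, 32/5, …
g: a_k = 0, 2, 0, -8/3, 0, 32/5, …
Sum ⇒ L₀ = lclm(L_f,L_g) in ℚ(x)⟨Dx⟩.
Integrate: L := L₀·Dx.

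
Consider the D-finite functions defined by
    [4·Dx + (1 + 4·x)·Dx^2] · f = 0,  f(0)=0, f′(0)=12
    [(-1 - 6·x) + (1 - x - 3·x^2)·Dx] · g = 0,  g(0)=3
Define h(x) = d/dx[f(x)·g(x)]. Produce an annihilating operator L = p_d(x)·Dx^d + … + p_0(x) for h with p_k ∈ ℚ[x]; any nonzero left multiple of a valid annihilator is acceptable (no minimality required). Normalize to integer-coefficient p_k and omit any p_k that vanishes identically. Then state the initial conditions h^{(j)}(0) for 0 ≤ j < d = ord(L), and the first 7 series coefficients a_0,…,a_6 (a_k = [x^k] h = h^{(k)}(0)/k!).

f: a_k = 0, 12, -24, 64, -192, 3072/5, -2048, …
g: a_k = 3, 3, 12, 21, 57, 120, 291, …
Sym-product of L_f,L_g gives L₀ (≤ ord 2).
h₀' ⇒ L via d/dx closure of L₀.
L = (218 + 1080·x + 2592·x^2) + (-1 + 142·x + 1224·x^2 + 2016·x^3)·Dx + (-5 - 39·x - 37·x^2 + 228·x^3 + 288·x^4)·Dx^2  (order 2).
h: a_k = 36, -72, 792, -1680, 11076, -155664/5, 788268/5, …
ICs: h(0) = 36, h′(0) = -72.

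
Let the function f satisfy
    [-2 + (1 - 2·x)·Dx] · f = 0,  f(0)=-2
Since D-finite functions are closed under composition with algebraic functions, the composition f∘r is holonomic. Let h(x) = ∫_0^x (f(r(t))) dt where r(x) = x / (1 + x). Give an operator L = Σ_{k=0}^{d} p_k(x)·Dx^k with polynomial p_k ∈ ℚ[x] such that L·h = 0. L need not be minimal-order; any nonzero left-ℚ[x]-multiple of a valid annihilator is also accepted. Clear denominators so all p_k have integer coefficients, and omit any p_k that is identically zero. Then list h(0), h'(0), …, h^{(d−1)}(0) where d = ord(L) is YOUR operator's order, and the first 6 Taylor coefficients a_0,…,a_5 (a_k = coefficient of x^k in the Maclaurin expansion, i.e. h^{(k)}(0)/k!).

f: a_k = -2, -4, -8, -16, -32, -64, …
h₀=f(r): pull back L_f along r ⇒ L₀.
h=∫h₀ ⇒ L = L₀·Dx.
L = 2·Dx + (-1 + x^2)·Dx^2  (order 2).
h: a_k = 0, -2, -2, -4/3, -1, -4/5, …
ICs: h(0) = 0, h′(0) = -2.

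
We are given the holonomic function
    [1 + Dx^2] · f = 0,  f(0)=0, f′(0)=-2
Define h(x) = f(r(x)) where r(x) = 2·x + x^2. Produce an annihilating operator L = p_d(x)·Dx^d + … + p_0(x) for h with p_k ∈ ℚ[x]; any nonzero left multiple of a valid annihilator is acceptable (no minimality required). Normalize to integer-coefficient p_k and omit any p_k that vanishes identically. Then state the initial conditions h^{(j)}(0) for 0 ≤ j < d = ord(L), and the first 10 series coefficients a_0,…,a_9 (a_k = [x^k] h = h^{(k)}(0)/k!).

L = (4 + 12·x + 12·x^2 + 4·x^3) - Dx + (1 + x)·Dx^2  (order 2).
h: a_k = 0, -4, -2, 8/3, 4, 22/15, -1, -404/315, -22/45, 551/5670, …
ICs: h(0) = 0, h′(0) = -4.

f: a_k = 0, -2, 0, 1/3, 0, -1/60, 0, 1/2520, 0, -1/181440, …
Change of var in L_f (x↦r) gives L₀.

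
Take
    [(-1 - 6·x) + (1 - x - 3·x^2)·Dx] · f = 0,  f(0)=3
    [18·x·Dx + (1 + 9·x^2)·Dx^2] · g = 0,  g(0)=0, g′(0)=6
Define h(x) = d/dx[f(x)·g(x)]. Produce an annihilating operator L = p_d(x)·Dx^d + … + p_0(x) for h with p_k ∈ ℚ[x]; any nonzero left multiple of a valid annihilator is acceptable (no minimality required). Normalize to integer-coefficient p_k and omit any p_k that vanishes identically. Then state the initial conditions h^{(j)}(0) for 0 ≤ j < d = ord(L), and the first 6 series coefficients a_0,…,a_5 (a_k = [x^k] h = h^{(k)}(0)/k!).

f: a_k = 3, 3, 12, 21, 57, 120, …
g: a_k = 0, 6, 0, -18, 0, 486/5, …
Sym-product of L_f,L_g gives L₀ (≤ ord 2).
Derive L from L₀ (diff closure).
L = (-6 + 1134·x^2 + 1944·x^3 + 8748·x^4) + (6 + 42·x + 54·x^2 + 270·x^3 + 1944·x^4 + 5832·x^5)·Dx + (-1 - 2·x - 30·x^2 + 18·x^3 - 108·x^4 + 324·x^5 + 729·x^6)·Dx^2  (order 2).
h: a_k = 18, 36, 54, 288, 2088, 19008/5, …
ICs: h(0) = 18, h′(0) = 36.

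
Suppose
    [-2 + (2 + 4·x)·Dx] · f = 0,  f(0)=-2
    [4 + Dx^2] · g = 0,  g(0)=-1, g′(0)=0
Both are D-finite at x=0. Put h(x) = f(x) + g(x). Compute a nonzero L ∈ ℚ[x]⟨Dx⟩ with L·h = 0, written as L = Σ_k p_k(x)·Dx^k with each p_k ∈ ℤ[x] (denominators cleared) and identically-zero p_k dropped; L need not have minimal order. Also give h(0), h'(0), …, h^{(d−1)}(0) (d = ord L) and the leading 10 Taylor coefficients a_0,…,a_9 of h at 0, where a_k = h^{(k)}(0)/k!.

f: a_k = -2, -2, 1, -1, 5/4, -7/4, 21/8, -33/8, 429/64, -715/64, …
g: a_k = -1, 0, 2, 0, -2/3, 0, 4/45, 0, -2/315, 0, …
L₀ := lclm(L_f,L_g); ord L₀ ≤ 1+2.
L = (-28 - 64·x - 64·x^2) + (12 + 88·x + 192·x^2 + 128·x^3)·Dx + (-7 - 16·x - 16·x^2)·Dx^2 + (3 + 22·x + 48·x^2 + 32·x^3)·Dx^3  (order 3).
h: a_k = -3, -2, 3, -1, 7/12, -7/4, 977/360, -33/8, 135007/20160, -715/64, …
ICs: h(0) = -3, h′(0) = -2, h′′(0) = 6.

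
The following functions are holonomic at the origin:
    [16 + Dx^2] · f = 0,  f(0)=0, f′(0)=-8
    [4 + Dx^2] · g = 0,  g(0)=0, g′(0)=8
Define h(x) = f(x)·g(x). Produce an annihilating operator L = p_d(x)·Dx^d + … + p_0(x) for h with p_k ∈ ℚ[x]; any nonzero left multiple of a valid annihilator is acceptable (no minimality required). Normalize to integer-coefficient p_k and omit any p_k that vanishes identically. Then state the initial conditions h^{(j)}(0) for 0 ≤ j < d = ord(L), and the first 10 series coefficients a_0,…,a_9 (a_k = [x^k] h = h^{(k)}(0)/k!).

f: a_k = 0, -8, 0, 64/3, 0, -256/15, 0, 2048/315, 0, -4096/2835, …
g: a_k = 0, 8, 0, -16/3, 0, 16/15, 0, -32/315, 0, 16/2835, …
f·g: L₀ = L_f ⊗_s L_g, ord ≤ 2·2.
L = 144 + 40·Dx^2 + Dx^4  (order 4).
h: a_k = 0, 0, -64, 0, 640/3, 0, -11648/45, 0, 10496/63, 0, …
ICs: h(0) = 0, h′(0) = 0, h′′(0) = -128, h′′′(0) = 0.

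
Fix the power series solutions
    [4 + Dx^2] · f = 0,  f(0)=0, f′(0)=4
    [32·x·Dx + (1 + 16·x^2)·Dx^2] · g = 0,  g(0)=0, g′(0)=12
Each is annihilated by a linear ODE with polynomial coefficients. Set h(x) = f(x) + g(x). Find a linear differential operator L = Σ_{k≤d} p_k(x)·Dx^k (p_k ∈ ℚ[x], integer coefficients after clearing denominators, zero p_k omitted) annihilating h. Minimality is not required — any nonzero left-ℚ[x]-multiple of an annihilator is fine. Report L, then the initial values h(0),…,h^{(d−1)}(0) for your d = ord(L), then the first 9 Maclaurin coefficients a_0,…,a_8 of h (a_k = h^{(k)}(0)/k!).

L = (-6016·x + 102400·x^3 + 32768·x^5)·Dx + (-28 + 1216·x^2 + 27648·x^4 + 16384·x^6)·Dx^2 + (-1504·x + 25600·x^3 + 8192·x^5)·Dx^3 + (-7 + 304·x^2 + 6912·x^4 + 4096·x^6)·Dx^4  (order 4).
h: a_k = 0, 16, 0, -200/3, 0, 9224/15, 0, -2211856/315, 0, …
ICs: h(0) = 0, h′(0) = 16, h′′(0) = 0, h′′′(0) = -400.

f: a_k = 0, 4, 0, -8/3, 0, 8/15, 0, -16/315, 0, …
g: a_k = 0, 12, 0, -64, 0, 3072/5, 0, -49152/7, 0, …
f+g: L₀ = lclm(L_f,L_g), ord ≤ 2+2.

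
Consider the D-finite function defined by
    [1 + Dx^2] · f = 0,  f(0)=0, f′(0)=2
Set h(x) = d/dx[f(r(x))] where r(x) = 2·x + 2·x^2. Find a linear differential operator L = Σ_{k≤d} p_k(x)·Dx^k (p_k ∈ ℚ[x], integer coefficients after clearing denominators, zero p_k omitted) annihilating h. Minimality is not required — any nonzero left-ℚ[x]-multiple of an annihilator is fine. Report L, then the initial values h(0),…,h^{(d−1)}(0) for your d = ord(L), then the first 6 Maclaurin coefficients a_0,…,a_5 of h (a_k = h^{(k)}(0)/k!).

f: a_k = 0, 2, 0, -1/3, 0, 1/60, …
h₀=f(r): pull back L_f along r ⇒ L₀.
h=h₀': d/dx-closure on L₀ ⇒ L.
L = (16 + 32·x + 96·x^2 + 128·x^3 + 64·x^4) + (-6 - 12·x)·Dx + (1 + 4·x + 4·x^2)·Dx^2  (order 2).
h: a_k = 4, 8, -8, -32, -112/3, 0, …
ICs: h(0) = 4, h′(0) = 8.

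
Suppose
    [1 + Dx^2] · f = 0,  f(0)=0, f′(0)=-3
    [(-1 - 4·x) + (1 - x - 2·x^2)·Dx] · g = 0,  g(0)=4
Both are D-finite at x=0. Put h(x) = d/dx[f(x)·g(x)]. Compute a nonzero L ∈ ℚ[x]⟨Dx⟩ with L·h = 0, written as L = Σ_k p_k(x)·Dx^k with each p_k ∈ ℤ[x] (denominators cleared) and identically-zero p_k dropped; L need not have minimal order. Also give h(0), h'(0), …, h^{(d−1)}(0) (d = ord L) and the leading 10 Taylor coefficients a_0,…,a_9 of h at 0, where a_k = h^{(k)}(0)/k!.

L = (31 - 2·x - 3·x^2 + 4·x^3 + 4·x^4) + (10 + 42·x + 12·x^2 + 16·x^3)·Dx + (-3 + 2·x + 5·x^2 + 4·x^3 + 4·x^4)·Dx^2  (order 2).
h: a_k = -12, -24, -102, -232, -1261/2, -7263/5, -41521/12, -821938/105, -59484889/3360, -118664425/3024, …
ICs: h(0) = -12, h′(0) = -24.

f: a_k = 0, -3, 0, 1/2, 0, -1/40, 0, 1/1680, 0, -1/120960, …
g: a_k = 4, 4, 12, 20, 44, 84, 172, 340, 684, 1364, …
L₀ := L_f ⊗_s L_g (sym. prod.), ord ≤ 2.
Derive L from L₀ (diff closure).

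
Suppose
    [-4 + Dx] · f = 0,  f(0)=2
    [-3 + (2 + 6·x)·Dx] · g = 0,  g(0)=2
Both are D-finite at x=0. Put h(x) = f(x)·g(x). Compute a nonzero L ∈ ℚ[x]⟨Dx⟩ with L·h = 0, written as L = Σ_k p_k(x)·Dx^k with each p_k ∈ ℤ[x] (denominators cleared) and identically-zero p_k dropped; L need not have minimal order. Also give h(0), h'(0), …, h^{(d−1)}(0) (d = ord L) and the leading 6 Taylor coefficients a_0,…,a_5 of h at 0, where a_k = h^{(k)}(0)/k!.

L = (-11 - 24·x) + (2 + 6·x)·Dx  (order 1).
h: a_k = 4, 22, 103/2, 953/12, 8161/96, 76883/960, …
ICs: h(0) = 4.

f: a_k = 2, 8, 16, 64/3, 64/3, 256/15, …
g: a_k = 2, 3, -9/4, 27/8, -405/64, 1701/128, …
f·g: L₀ = L_f ⊗_s L_g, ord ≤ 1·1.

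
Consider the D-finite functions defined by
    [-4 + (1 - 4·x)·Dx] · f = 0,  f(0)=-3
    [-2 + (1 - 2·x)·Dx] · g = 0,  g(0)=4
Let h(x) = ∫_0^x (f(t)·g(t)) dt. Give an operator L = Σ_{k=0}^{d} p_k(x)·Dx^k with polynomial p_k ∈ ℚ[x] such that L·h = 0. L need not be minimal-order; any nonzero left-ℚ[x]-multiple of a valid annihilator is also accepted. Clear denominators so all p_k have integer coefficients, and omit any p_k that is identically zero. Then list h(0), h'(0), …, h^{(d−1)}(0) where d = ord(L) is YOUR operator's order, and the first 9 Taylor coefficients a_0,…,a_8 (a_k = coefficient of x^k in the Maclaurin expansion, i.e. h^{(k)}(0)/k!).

L = (-6 + 16·x)·Dx + (1 - 6·x + 8·x^2)·Dx^2  (order 2).
h: a_k = 0, -12, -36, -112, -360, -5952/5, -4032, -97536/7, -48960, …
ICs: h(0) = 0, h′(0) = -12.

f: a_k = -3, -12, -48, -192, -768, -3072, -12288, -49152, -196608, …
g: a_k = 4, 8, 16, 32, 64, 128, 256, 512, 1024, …
h₀=f·g: eliminate ⇒ L₀, order ≤ 1·1.
∫: right-multiply L₀ by Dx.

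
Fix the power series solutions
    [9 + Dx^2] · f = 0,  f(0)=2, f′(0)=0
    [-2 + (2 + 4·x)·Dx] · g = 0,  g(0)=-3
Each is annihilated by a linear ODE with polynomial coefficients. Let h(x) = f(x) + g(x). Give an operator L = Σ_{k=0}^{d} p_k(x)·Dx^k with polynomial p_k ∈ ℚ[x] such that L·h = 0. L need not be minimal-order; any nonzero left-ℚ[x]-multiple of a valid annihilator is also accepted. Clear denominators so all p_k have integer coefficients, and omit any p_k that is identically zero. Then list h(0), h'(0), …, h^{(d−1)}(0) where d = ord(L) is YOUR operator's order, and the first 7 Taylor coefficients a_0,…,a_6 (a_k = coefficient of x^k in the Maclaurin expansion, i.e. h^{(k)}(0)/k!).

f: a_k = 2, 0, -9, 0, 27/4, 0, -81/40, …
g: a_k = -3, -3, 3/2, -3/2, 15/8, -21/8, 63/16, …
h₀=f+g: left-lcm gives L₀, ord ≤ 3.
L = (-54 - 162·x - 162·x^2) + (36 + 234·x + 486·x^2 + 324·x^3)·Dx + (-6 - 18·x - 18·x^2)·Dx^2 + (4 + 26·x + 54·x^2 + 36·x^3)·Dx^3  (order 3).
h: a_k = -1, -3, -15/2, -3/2, 69/8, -21/8, 153/80, …
ICs: h(0) = -1, h′(0) = -3, h′′(0) = -15.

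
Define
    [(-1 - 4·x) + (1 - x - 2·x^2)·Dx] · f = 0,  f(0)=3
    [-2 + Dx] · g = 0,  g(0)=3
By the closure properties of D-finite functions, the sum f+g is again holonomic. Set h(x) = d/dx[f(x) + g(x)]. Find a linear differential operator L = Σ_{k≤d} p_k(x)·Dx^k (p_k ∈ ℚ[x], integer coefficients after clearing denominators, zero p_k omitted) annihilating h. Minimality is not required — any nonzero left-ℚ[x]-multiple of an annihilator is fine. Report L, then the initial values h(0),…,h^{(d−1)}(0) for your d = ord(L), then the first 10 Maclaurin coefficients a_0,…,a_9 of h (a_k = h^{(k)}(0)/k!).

f: a_k = 3, 3, 9, 15, 33, 63, 129, 255, 513, 1023, …
g: a_k = 3, 6, 6, 4, 2, 4/5, 4/15, 8/105, 2/105, 4/945, …
Sum ⇒ L₀ = lclm(L_f,L_g) in ℚ(x)⟨Dx⟩.
Derive L from L₀ (diff closure).
L = (18 + 132·x + 144·x^2 + 288·x^3 + 96·x^4) + (-13 - 68·x - 94·x^2 - 112·x^3 + 40·x^4 + 32·x^5)·Dx + (2 + x + 11·x^2 - 16·x^3 - 44·x^4 - 16·x^5)·Dx^2  (order 2).
h: a_k = 9, 30, 57, 140, 319, 3878/5, 26783/15, 430936/105, 966739/105, 19363058/945, …
ICs: h(0) = 9, h′(0) = 30.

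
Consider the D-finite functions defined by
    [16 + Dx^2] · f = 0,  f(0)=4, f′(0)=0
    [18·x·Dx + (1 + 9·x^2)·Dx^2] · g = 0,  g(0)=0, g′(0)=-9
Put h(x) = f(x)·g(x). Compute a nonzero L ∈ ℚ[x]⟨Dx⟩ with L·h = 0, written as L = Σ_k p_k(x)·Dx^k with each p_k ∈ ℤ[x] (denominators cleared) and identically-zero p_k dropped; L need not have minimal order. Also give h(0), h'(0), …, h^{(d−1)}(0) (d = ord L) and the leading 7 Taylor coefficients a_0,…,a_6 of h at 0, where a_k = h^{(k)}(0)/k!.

L = (20800 + 494784·x^2 + 2923776·x^4 + 11943936·x^6 + 26873856·x^8) + (19584·x + 342144·x^3 + 2239488·x^5 + 6718464·x^7)·Dx + (1700 + 42732·x^2 + 318816·x^4 + 1492992·x^6 + 3359232·x^8)·Dx^2 + (1224·x + 21384·x^3 + 139968·x^5 + 419904·x^7)·Dx^3 + (25 + 738·x^2 + 8505·x^4 + 46656·x^6 + 104976·x^8)·Dx^4  (order 4).
h: a_k = 0, -36, 0, 396, 0, -9156/5, 0, …
ICs: h(0) = 0, h′(0) = -36, h′′(0) = 0, h′′′(0) = 2376.

f: a_k = 4, 0, -32, 0, 128/3, 0, -1024/45, …
g: a_k = 0, -9, 0, 27, 0, -729/5, 0, …
Product ⇒ symmetric product L₀, ord ≤ 4.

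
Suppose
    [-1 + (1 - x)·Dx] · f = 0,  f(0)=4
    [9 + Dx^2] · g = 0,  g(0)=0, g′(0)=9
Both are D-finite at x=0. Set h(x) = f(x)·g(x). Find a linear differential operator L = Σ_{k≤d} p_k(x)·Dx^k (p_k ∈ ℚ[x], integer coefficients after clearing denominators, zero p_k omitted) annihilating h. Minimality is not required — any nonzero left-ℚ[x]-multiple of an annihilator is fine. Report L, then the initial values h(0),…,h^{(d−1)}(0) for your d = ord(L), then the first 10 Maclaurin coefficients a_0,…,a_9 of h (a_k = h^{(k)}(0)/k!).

f: a_k = 4, 4, 4, 4, 4, 4, 4, 4, 4, 4, …
g: a_k = 0, 9, 0, -27/2, 0, 243/40, 0, -729/560, 0, 729/4480, …
Product ⇒ symmetric product L₀, ord ≤ 2.
L = (-9 + 9·x) + 2·Dx + (-1 + x)·Dx^2  (order 2).
h: a_k = 0, 36, 36, -18, -18, 63/10, 63/10, 153/140, 153/140, 279/160, …
ICs: h(0) = 0, h′(0) = 36.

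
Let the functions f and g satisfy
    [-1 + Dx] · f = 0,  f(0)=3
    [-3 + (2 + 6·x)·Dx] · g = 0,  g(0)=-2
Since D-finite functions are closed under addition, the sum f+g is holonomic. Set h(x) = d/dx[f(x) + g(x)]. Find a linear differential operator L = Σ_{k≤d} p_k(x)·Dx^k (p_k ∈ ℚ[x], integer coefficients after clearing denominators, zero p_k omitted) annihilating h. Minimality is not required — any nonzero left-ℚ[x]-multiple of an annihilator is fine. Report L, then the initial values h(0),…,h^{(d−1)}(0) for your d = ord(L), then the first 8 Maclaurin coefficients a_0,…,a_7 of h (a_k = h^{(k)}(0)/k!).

f: a_k = 3, 3, 3/2, 1/2, 1/8, 1/40, 1/240, 1/1680, …
g: a_k = -2, -3, 9/4, -27/8, 405/64, -1701/128, 15309/512, -72171/1024, …
f+g: L₀ = lclm(L_f,L_g), ord ≤ 1+1.
h₀' ⇒ L via d/dx closure of L₀.
L = (-33 - 18·x) + (23 - 24·x - 36·x^2)·Dx + (10 + 42·x + 36·x^2)·Dx^2  (order 2).
h: a_k = 0, 15/2, -69/8, 413/16, -8489/128, 229667/1280, -7577891/15360, 295540373/215040, …
ICs: h(0) = 0, h′(0) = 15/2.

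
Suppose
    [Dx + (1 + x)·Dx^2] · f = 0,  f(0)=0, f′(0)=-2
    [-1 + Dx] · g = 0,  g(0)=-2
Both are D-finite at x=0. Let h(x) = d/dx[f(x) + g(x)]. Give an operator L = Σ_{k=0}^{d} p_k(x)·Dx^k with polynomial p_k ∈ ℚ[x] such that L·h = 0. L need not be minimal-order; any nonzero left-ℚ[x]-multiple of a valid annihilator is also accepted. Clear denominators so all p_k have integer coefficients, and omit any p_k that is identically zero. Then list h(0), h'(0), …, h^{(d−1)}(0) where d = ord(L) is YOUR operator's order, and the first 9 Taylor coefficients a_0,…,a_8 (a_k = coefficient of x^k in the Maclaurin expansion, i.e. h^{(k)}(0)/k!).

L = (-3 - x) + (1 - 2·x - x^2)·Dx + (2 + 3·x + x^2)·Dx^2  (order 2).
h: a_k = -4, 0, -3, 5/3, -25/12, 119/60, -721/360, 5039/2520, -40321/20160, …
ICs: h(0) = -4, h′(0) = 0.

f: a_k = 0, -2, 1, -2/3, 1/2, -2/5, 1/3, -2/7, 1/4, …
g: a_k = -2, -2, -1, -1/3, -1/12, -1/60, -1/360, -1/2520, -1/20160, …
h₀=f+g: left-lcm gives L₀, ord ≤ 3.
h₀' ⇒ L via d/dx closure of L₀.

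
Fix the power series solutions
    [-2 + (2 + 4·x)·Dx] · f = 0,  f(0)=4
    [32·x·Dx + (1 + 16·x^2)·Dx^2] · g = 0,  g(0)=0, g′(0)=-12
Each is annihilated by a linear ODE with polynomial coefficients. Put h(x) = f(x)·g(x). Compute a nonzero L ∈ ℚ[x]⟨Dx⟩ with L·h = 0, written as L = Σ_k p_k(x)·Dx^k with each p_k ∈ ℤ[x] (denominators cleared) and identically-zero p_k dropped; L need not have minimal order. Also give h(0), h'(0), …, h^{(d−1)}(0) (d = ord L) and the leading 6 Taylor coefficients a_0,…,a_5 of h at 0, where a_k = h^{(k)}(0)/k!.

L = (3 - 32·x - 16·x^2) + (-2 + 28·x + 96·x^2 + 64·x^3)·Dx + (1 + 4·x + 20·x^2 + 64·x^3 + 64·x^4)·Dx^2  (order 2).
h: a_k = 0, -48, -48, 280, 232, -12778/5, …
ICs: h(0) = 0, h′(0) = -48.

f: a_k = 4, 4, -2, 2, -5/2, 7/2, …
g: a_k = 0, -12, 0, 64, 0, -3072/5, …
L₀ := L_f ⊗_s L_g (sym. prod.), ord ≤ 2.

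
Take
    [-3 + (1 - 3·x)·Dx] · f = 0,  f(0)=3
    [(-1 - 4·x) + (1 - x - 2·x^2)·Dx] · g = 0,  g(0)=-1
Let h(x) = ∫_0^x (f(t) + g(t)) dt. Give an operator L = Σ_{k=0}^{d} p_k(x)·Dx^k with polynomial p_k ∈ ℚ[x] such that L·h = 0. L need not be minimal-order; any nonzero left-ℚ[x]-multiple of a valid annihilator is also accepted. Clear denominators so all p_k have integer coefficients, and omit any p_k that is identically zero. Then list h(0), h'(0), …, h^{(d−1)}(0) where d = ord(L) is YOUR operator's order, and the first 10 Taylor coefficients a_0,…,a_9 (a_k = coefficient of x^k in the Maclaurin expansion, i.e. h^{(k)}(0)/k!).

f: a_k = 3, 9, 27, 81, 243, 729, 2187, 6561, 19683, 59049, …
g: a_k = -1, -1, -3, -5, -11, -21, -43, -85, -171, -341, …
Weyl lclm of L_f,L_g ⇒ L₀ (ord ≤ 2).
h=∫₀ˣh₀: take L = L₀·Dx.
L = (-36·x + 36·x^2 - 36·x^3)·Dx + (6 - 6·x - 30·x^2 + 54·x^3 - 72·x^4)·Dx^2 + (-1 + 6·x - 12·x^2 + 8·x^3 + 9·x^4 - 18·x^5)·Dx^3  (order 3).
h: a_k = 0, 2, 4, 8, 19, 232/5, 118, 2144/7, 1619/2, 2168, …
ICs: h(0) = 0, h′(0) = 2, h′′(0) = 8.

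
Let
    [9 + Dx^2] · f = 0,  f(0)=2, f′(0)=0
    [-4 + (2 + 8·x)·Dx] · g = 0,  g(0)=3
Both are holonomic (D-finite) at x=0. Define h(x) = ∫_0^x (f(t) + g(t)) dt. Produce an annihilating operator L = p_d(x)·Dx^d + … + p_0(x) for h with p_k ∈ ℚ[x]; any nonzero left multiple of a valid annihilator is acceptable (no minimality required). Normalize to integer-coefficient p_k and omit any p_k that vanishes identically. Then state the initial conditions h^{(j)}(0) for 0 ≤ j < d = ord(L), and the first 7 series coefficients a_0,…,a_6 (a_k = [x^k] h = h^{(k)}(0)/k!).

f: a_k = 2, 0, -9, 0, 27/4, 0, -81/40, …
g: a_k = 3, 6, -6, 12, -30, 84, -252, …
h₀=f+g: left-lcm gives L₀, ord ≤ 3.
Integrate: L := L₀·Dx.
L = (-378 - 1296·x - 2592·x^2)·Dx + (45 + 828·x + 3888·x^2 + 5184·x^3)·Dx^2 + (-42 - 144·x - 288·x^2)·Dx^3 + (5 + 92·x + 432·x^2 + 576·x^3)·Dx^4  (order 4).
h: a_k = 0, 5, 3, -5, 3, -93/20, 14, …
ICs: h(0) = 0, h′(0) = 5, h′′(0) = 6, h′′′(0) = -30.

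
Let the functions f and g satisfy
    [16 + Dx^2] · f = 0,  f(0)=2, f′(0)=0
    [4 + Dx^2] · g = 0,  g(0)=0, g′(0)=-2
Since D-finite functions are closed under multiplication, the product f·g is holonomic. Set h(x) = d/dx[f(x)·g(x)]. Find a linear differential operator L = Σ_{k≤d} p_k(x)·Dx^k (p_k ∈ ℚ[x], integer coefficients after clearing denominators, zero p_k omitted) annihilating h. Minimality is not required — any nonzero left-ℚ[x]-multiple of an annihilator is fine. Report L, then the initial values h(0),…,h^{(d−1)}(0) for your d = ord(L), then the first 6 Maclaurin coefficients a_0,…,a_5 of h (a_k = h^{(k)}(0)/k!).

L = 144 + 40·Dx^2 + Dx^4  (order 4).
h: a_k = -4, 0, 104, 0, -968/3, 0, …
ICs: h(0) = -4, h′(0) = 0, h′′(0) = 208, h′′′(0) = 0.

f: a_k = 2, 0, -16, 0, 64/3, 0, …
g: a_k = 0, -2, 0, 4/3, 0, -4/15, …
Sym-product of L_f,L_g gives L₀ (≤ ord 4).
h=h₀': d/dx-closure on L₀ ⇒ L.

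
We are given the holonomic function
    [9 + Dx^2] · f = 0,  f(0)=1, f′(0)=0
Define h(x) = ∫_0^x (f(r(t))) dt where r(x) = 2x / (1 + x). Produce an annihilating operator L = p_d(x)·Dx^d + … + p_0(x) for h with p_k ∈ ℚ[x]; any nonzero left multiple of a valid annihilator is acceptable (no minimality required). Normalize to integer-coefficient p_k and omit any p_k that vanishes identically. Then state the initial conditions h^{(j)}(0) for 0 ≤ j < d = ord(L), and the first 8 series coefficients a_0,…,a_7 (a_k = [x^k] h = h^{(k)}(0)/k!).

L = 36·Dx + (2 + 6·x + 6·x^2 + 2·x^3)·Dx^2 + (1 + 4·x + 6·x^2 + 4·x^3 + x^4)·Dx^3  (order 3).
h: a_k = 0, 1, 0, -6, 9, 0, -24, 1926/35, …
ICs: h(0) = 0, h′(0) = 1, h′′(0) = 0.

f: a_k = 1, 0, -9/2, 0, 27/8, 0, -81/80, 0, …
Change of var in L_f (x↦r) gives L₀.
h=∫₀ˣh₀: take L = L₀·Dx.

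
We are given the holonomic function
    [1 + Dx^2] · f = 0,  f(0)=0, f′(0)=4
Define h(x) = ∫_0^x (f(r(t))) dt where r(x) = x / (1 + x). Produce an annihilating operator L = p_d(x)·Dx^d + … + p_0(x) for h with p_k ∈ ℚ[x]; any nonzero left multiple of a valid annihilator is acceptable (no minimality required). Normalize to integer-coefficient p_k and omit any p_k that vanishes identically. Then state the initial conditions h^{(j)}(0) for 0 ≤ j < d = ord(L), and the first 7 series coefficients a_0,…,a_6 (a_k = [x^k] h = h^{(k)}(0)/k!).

f: a_k = 0, 4, 0, -2/3, 0, 1/30, 0, …
Substitute x→r, Dx→(1/r')Dx; clear ⇒ L₀.
∫: right-multiply L₀ by Dx.
L = Dx + (2 + 6·x + 6·x^2 + 2·x^3)·Dx^2 + (1 + 4·x + 6·x^2 + 4·x^3 + x^4)·Dx^3  (order 3).
h: a_k = 0, 0, 2, -4/3, 5/6, -2/5, 1/180, …
ICs: h(0) = 0, h′(0) = 0, h′′(0) = 4.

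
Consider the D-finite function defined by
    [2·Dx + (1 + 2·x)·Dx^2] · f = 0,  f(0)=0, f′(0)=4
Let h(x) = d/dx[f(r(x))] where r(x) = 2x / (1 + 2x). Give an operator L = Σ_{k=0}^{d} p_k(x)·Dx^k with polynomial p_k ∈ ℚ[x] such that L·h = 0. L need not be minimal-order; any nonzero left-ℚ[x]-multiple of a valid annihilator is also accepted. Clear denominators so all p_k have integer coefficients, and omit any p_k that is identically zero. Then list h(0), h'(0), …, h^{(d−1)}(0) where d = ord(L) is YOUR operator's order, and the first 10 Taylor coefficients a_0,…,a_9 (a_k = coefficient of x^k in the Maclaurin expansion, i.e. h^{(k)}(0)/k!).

f: a_k = 0, 4, -4, 16/3, -8, 64/5, -64/3, 256/7, -64, 1024/9, …
f∘r: x↦r, Dx↦Dx/r' in L_f ⇒ L₀.
Derive L from L₀ (diff closure).
L = (8 + 24·x) + (1 + 8·x + 12·x^2)·Dx  (order 1).
h: a_k = 8, -64, 416, -2560, 15488, -93184, 559616, -3358720, 20154368, -120930304, …
ICs: h(0) = 8.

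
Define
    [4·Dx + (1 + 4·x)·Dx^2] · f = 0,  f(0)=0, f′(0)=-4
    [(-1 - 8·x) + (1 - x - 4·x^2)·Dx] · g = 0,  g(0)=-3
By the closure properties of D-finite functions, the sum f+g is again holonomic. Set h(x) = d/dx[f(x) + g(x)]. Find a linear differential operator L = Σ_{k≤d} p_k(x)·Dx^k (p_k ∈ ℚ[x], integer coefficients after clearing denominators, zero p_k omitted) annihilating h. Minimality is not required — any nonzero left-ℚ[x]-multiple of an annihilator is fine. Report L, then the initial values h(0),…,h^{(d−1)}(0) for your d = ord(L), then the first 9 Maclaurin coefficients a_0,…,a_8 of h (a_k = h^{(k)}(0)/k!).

L = (-268 - 1616·x - 5504·x^2 - 4608·x^3 - 6144·x^4) + (-11 - 360·x - 3008·x^2 - 7680·x^3 - 9472·x^4 - 10240·x^5)·Dx + (7 + 67·x + 154·x^2 - 136·x^3 - 928·x^4 - 2176·x^5 - 2048·x^6)·Dx^2  (order 2).
h: a_k = -7, -14, -145, -92, -1999, 838, -25645, 37576, -341227, …
ICs: h(0) = -7, h′(0) = -14.

f: a_k = 0, -4, 8, -64/3, 64, -1024/5, 2048/3, -16384/7, 8192, …
g: a_k = -3, -3, -15, -27, -87, -195, -543, -1323, -3495, …
h₀=f+g: left-lcm gives L₀, ord ≤ 3.
h=h₀': d/dx-closure on L₀ ⇒ L.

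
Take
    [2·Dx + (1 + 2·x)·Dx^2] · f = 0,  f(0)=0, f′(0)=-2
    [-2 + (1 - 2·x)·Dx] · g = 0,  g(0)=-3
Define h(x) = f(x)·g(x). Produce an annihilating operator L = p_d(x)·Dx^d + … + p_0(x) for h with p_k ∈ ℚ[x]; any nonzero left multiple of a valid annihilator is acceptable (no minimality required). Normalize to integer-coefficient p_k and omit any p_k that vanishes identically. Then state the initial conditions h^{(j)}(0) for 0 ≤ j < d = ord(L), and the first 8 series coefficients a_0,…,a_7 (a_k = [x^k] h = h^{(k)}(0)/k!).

f: a_k = 0, -2, 2, -8/3, 4, -32/5, 32/3, -128/7, …
g: a_k = -3, -6, -12, -24, -48, -96, -192, -384, …
L₀ := L_f ⊗_s L_g (sym. prod.), ord ≤ 2.
L = 4 + (2 + 12·x)·Dx + (-1 + 4·x^2)·Dx^2  (order 2).
h: a_k = 0, 6, 6, 20, 28, 376/5, 592/5, 10208/35, …
ICs: h(0) = 0, h′(0) = 6.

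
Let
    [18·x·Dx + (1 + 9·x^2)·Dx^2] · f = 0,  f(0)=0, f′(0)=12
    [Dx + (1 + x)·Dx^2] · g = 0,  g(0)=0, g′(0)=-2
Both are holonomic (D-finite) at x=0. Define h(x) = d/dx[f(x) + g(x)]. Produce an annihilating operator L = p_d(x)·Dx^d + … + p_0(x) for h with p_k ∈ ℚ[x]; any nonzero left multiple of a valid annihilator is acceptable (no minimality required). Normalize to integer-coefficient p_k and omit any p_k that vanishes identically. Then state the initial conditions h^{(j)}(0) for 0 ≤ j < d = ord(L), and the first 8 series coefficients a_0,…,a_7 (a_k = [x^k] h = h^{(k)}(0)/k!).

f: a_k = 0, 12, 0, -36, 0, 972/5, 0, -8748/7, …
g: a_k = 0, -2, 1, -2/3, 1/2, -2/5, 1/3, -2/7, …
L₀ := lclm(L_f,L_g); ord L₀ ≤ 2+2.
h₀' ⇒ L via d/dx closure of L₀.
L = (-18 - 54·x + 486·x^2 + 162·x^3) + (-20 - 36·x + 432·x^2 + 972·x^3 + 324·x^4)·Dx + (-1 + 17·x + 18·x^2 + 162·x^3 + 243·x^4 + 81·x^5)·Dx^2  (order 2).
h: a_k = 10, 2, -110, 2, 970, 2, -8750, 2, …
ICs: h(0) = 10, h′(0) = 2.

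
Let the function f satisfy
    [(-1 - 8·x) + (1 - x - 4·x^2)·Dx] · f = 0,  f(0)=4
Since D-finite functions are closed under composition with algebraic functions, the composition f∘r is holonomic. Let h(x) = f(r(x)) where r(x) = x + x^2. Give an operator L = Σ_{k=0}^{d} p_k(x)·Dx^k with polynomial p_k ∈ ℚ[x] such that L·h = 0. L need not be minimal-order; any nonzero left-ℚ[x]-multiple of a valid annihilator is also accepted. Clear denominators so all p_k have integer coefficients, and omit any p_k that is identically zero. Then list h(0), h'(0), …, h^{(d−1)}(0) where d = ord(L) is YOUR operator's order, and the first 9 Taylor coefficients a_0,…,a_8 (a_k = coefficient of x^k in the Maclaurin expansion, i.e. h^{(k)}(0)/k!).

L = (1 + 10·x + 24·x^2 + 16·x^3) + (-1 + x + 5·x^2 + 8·x^3 + 4·x^4)·Dx  (order 1).
h: a_k = 4, 4, 24, 76, 244, 832, 2756, 9172, 30584, …
ICs: h(0) = 4.

f: a_k = 4, 4, 20, 36, 116, 260, 724, 1764, 4660, …
f∘r: x↦r, Dx↦Dx/r' in L_f ⇒ L₀.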